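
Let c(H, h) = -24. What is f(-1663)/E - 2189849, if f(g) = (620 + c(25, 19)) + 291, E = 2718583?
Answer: -5953286263080/2718583 ≈ -2.1898e+6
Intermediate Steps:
f(g) = 887 (f(g) = (620 - 24) + 291 = 596 + 291 = 887)
f(-1663)/E - 2189849 = 887/2718583 - 2189849 = -5953286263080/2718583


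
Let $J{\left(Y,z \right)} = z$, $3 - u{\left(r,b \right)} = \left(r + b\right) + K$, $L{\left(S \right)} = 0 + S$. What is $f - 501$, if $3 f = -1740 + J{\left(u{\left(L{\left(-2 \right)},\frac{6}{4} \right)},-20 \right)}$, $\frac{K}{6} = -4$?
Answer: $- \frac{3263}{3} \approx -1087.7$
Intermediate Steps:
$L{\left(S \right)} = S$
$K = -24$ ($K = 6 \left(-4\right) = -24$)
$u{\left(r,b \right)} = 27 - b - r$ ($u{\left(r,b \right)} = 3 - \left(\left(r + b\right) - 24\right) = 3 - \left(\left(b + r\right) - 24\right) = 3 - \left(-24 + b + r\right) = 27 - b - r$)
$f = - \frac{1760}{3}$ ($f = \frac{-1740 - 20}{3} = \frac{1}{3} \left(-1760\right) = - \frac{1760}{3} \approx -586.67$)
$f - 501 = - \frac{1760}{3} - 501 = - \frac{3263}{3}$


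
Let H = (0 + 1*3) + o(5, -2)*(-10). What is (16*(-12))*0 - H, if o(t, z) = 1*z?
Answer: -23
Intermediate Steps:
o(t, z) = z
H = 23 (H = (0 + 1*3) - 2*(-10) = (0 + 3) + 20 = 3 + 20 = 23)
(16*(-12))*0 - H = (16*(-12))*0 - 1*23 = -192*0 - 23 = 0 - 23 = -23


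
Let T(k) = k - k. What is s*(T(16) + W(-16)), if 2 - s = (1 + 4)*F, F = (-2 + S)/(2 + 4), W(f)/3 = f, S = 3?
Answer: -56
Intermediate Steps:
W(f) = 3*f
F = ⅙ (F = (-2 + 3)/(2 + 4) = 1/6 = 1*(⅙) = ⅙ ≈ 0.16667)
T(k) = 0
s = 7/6 (s = 2 - (1 + 4)/6 = 2 - 5/6 = 2 - 1*⅚ = 2 - ⅚ = 7/6 ≈ 1.1667)
s*(T(16) + W(-16)) = 7*(0 + 3*(-16))/6 = 7*(0 - 48)/6 = (7/6)*(-48) = -56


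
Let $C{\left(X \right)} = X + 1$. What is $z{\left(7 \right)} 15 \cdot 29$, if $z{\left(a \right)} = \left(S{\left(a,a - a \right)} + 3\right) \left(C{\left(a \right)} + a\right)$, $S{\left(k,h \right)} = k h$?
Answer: $19575$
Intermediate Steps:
$C{\left(X \right)} = 1 + X$
$S{\left(k,h \right)} = h k$
$z{\left(a \right)} = 3 + 6 a$ ($z{\left(a \right)} = \left(\left(a - a\right) a + 3\right) \left(\left(1 + a\right) + a\right) = \left(0 a + 3\right) \left(1 + 2 a\right) = \left(0 + 3\right) \left(1 + 2 a\right) = 3 \left(1 + 2 a\right) = 3 + 6 a$)
$z{\left(7 \right)} 15 \cdot 29 = \left(3 + 6 \cdot 7\right) 15 \cdot 29 = \left(3 + 42\right) 435 = 45 \cdot 435 = 19575$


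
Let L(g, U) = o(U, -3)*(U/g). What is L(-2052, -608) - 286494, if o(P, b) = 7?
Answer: -7735282/27 ≈ -2.8649e+5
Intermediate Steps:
L(g, U) = 7*U/g (L(g, U) = 7*(U/g) = 7*U/g)
L(-2052, -608) - 286494 = 7*(-608)/(-2052) - 286494 = 7*(-608)*(-1/2052) - 286494 = 56/27 - 286494 = -7735282/27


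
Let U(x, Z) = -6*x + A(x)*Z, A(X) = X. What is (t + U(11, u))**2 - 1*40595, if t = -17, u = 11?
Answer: -39151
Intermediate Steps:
U(x, Z) = -6*x + Z*x (U(x, Z) = -6*x + x*Z = -6*x + Z*x)
(t + U(11, u))**2 - 1*40595 = (-17 + 11*(-6 + 11))**2 - 1*40595 = (-17 + 11*5)**2 - 40595 = (-17 + 55)**2 - 40595 = 38**2 - 40595 = 1444 - 40595 = -39151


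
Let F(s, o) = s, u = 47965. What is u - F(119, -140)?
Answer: 47846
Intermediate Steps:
u - F(119, -140) = 47965 - 1*119 = 47965 - 119 = 47846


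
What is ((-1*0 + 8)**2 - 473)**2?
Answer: 167281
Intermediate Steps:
((-1*0 + 8)**2 - 473)**2 = ((0 + 8)**2 - 473)**2 = (8**2 - 473)**2 = (64 - 473)**2 = (-409)**2 = 167281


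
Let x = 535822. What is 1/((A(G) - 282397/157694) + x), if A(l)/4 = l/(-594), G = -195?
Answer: 15611706/8365088075249 ≈ 1.8663e-6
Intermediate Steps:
A(l) = -2*l/297 (A(l) = 4*(l/(-594)) = 4*(l*(-1/594)) = 4*(-l/594) = -2*l/297)
1/((A(G) - 282397/157694) + x) = 1/((-2/297*(-195) - 282397/157694) + 535822) = 1/((130/99 - 282397*1/157694) + 535822) = 1/((130/99 - 282397/157694) + 535822) = 1/(-7457083/15611706 + 535822) = 1/(8365088075249/15611706) = 15611706/8365088075249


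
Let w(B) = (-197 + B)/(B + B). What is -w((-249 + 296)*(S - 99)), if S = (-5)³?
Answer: -10725/21056 ≈ -0.50936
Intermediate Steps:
S = -125
w(B) = (-197 + B)/(2*B) (w(B) = (-197 + B)/((2*B)) = (-197 + B)*(1/(2*B)) = (-197 + B)/(2*B))
-w((-249 + 296)*(S - 99)) = -(-197 + (-249 + 296)*(-125 - 99))/(2*((-249 + 296)*(-125 - 99))) = -(-197 + 47*(-224))/(2*(47*(-224))) = -(-197 - 10528)/(2*(-10528)) = -(-1)*(-10725)/(2*10528) = -1*10725/21056 = -10725/21056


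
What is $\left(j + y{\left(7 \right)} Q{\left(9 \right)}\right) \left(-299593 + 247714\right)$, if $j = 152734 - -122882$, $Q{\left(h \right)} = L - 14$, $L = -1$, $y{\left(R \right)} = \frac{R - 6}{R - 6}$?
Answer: $-14297904279$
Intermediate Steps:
$y{\left(R \right)} = 1$ ($y{\left(R \right)} = \frac{-6 + R}{-6 + R} = 1$)
$Q{\left(h \right)} = -15$ ($Q{\left(h \right)} = -1 - 14 = -15$)
$j = 275616$ ($j = 152734 + 122882 = 275616$)
$\left(j + y{\left(7 \right)} Q{\left(9 \right)}\right) \left(-299593 + 247714\right) = \left(275616 + 1 \left(-15\right)\right) \left(-299593 + 247714\right) = \left(275616 - 15\right) \left(-51879\right) = 275601 \left(-51879\right) = -14297904279$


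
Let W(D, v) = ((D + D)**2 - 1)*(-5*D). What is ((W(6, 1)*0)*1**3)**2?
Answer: 0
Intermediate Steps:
W(D, v) = -5*D*(-1 + 4*D**2) (W(D, v) = ((2*D)**2 - 1)*(-5*D) = (4*D**2 - 1)*(-5*D) = (-1 + 4*D**2)*(-5*D) = -5*D*(-1 + 4*D**2))
((W(6, 1)*0)*1**3)**2 = (((-20*6**3 + 5*6)*0)*1**3)**2 = (((-20*216 + 30)*0)*1)**2 = (((-4320 + 30)*0)*1)**2 = (-4290*0*1)**2 = (0*1)**2 = 0**2 = 0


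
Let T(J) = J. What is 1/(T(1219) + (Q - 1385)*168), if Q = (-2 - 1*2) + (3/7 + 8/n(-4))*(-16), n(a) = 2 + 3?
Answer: -5/1187929 ≈ -4.2090e-6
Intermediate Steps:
n(a) = 5
Q = -1276/35 (Q = (-2 - 1*2) + (3/7 + 8/5)*(-16) = (-2 - 2) + (3*(1/7) + 8*(1/5))*(-16) = -4 + (3/7 + 8/5)*(-16) = -4 + (71/35)*(-16) = -4 - 1136/35 = -1276/35 ≈ -36.457)
1/(T(1219) + (Q - 1385)*168) = 1/(1219 + (-1276/35 - 1385)*168) = 1/(1219 - 49751/35*168) = 1/(1219 - 1194024/5) = 1/(-1187929/5) = -5/1187929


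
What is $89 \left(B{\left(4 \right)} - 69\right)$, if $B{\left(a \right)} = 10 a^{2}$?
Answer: $8099$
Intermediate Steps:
$89 \left(B{\left(4 \right)} - 69\right) = 89 \left(10 \cdot 4^{2} - 69\right) = 89 \left(10 \cdot 16 - 69\right) = 89 \left(160 - 69\right) = 89 \cdot 91 = 8099$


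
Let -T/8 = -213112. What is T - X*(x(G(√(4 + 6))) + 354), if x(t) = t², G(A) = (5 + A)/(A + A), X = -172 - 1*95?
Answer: 14397181/8 + 267*√10/4 ≈ 1.7999e+6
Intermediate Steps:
T = 1704896 (T = -8*(-213112) = 1704896)
X = -267 (X = -172 - 95 = -267)
G(A) = (5 + A)/(2*A) (G(A) = (5 + A)/((2*A)) = (5 + A)*(1/(2*A)) = (5 + A)/(2*A))
T - X*(x(G(√(4 + 6))) + 354) = 1704896 - (-267)*(((5 + √(4 + 6))/(2*(√(4 + 6))))² + 354) = 1704896 - (-267)*(((5 + √10)/(2*(√10)))² + 354) = 1704896 - (-267)*(((√10/10)*(5 + √10)/2)² + 354) = 1704896 - (-267)*((√10*(5 + √10)/20)² + 354) = 1704896 - (-267)*((5 + √10)²/40 + 354) = 1704896 - (-267)*(354 + (5 + √10)²/40) = 1704896 - (-94518 - 267*(5 + √10)²/40) = 1704896 + (94518 + 267*(5 + √10)²/40) = 1799414 + 267*(5 + √10)²/40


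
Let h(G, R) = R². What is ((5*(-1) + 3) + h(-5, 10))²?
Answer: 9604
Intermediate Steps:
((5*(-1) + 3) + h(-5, 10))² = ((5*(-1) + 3) + 10²)² = ((-5 + 3) + 100)² = (-2 + 100)² = 98² = 9604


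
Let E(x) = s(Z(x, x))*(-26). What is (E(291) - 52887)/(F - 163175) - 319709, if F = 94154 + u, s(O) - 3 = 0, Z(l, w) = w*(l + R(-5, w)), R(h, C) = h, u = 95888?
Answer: -8589674668/26867 ≈ -3.1971e+5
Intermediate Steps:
Z(l, w) = w*(-5 + l) (Z(l, w) = w*(l - 5) = w*(-5 + l))
s(O) = 3 (s(O) = 3 + 0 = 3)
F = 190042 (F = 94154 + 95888 = 190042)
E(x) = -78 (E(x) = 3*(-26) = -78)
(E(291) - 52887)/(F - 163175) - 319709 = (-78 - 52887)/(190042 - 163175) - 319709 = -52965/26867 - 319709 = -8589674668/26867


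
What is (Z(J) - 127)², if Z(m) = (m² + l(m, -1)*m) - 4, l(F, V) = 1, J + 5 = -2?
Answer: 7921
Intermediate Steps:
J = -7 (J = -5 - 2 = -7)
Z(m) = -4 + m + m² (Z(m) = (m² + 1*m) - 4 = (m² + m) - 4 = (m + m²) - 4 = -4 + m + m²)
(Z(J) - 127)² = ((-4 - 7 + (-7)²) - 127)² = ((-4 - 7 + 49) - 127)² = (38 - 127)² = (-89)² = 7921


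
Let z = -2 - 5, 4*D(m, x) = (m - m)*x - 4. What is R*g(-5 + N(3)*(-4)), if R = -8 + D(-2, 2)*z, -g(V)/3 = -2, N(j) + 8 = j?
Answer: -6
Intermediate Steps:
N(j) = -8 + j
g(V) = 6 (g(V) = -3*(-2) = 6)
D(m, x) = -1 (D(m, x) = ((m - m)*x - 4)/4 = (0*x - 4)/4 = (0 - 4)/4 = (1/4)*(-4) = -1)
z = -7
R = -1 (R = -8 - 1*(-7) = -8 + 7 = -1)
R*g(-5 + N(3)*(-4)) = -1*6 = -6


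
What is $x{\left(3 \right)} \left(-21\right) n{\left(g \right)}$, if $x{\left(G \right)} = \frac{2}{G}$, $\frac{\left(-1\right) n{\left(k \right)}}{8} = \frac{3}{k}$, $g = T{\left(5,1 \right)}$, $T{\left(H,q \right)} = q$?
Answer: $336$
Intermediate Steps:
$g = 1$
$n{\left(k \right)} = - \frac{24}{k}$ ($n{\left(k \right)} = - 8 \frac{3}{k} = - \frac{24}{k}$)
$x{\left(3 \right)} \left(-21\right) n{\left(g \right)} = \frac{2}{3} \left(-21\right) \left(- \frac{24}{1}\right) = 2 \cdot \frac{1}{3} \left(-21\right) \left(\left(-24\right) 1\right) = \frac{2}{3} \left(-21\right) \left(-24\right) = \left(-14\right) \left(-24\right) = 336$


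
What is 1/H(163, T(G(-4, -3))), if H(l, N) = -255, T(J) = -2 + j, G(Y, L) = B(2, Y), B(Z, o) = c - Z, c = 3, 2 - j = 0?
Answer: -1/255 ≈ -0.0039216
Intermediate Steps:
j = 2 (j = 2 - 1*0 = 2 + 0 = 2)
B(Z, o) = 3 - Z
G(Y, L) = 1 (G(Y, L) = 3 - 1*2 = 3 - 2 = 1)
T(J) = 0 (T(J) = -2 + 2 = 0)
1/H(163, T(G(-4, -3))) = 1/(-255) = -1/255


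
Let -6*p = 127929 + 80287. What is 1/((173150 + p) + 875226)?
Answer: 3/3041020 ≈ 9.8651e-7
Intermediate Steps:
p = -104108/3 (p = -(127929 + 80287)/6 = -1/6*208216 = -104108/3 ≈ -34703.)
1/((173150 + p) + 875226) = 1/((173150 - 104108/3) + 875226) = 1/(415342/3 + 875226) = 1/(3041020/3) = 3/3041020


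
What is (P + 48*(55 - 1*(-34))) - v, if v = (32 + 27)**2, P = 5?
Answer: 796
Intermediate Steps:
v = 3481 (v = 59**2 = 3481)
(P + 48*(55 - 1*(-34))) - v = (5 + 48*(55 - 1*(-34))) - 1*3481 = (5 + 48*(55 + 34)) - 3481 = (5 + 48*89) - 3481 = (5 + 4272) - 3481 = 4277 - 3481 = 796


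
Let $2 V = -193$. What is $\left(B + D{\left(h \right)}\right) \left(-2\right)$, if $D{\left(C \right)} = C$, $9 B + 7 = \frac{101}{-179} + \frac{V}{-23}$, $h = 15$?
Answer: $- \frac{1083853}{37053} \approx -29.251$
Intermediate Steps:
$V = - \frac{193}{2}$ ($V = \frac{1}{2} \left(-193\right) = - \frac{193}{2} \approx -96.5$)
$B = - \frac{27737}{74106}$ ($B = - \frac{7}{9} + \frac{\frac{101}{-179} - \frac{193}{2 \left(-23\right)}}{9} = - \frac{7}{9} + \frac{101 \left(- \frac{1}{179}\right) - - \frac{193}{46}}{9} = - \frac{7}{9} + \frac{- \frac{101}{179} + \frac{193}{46}}{9} = - \frac{7}{9} + \frac{1}{9} \cdot \frac{29901}{8234} = - \frac{7}{9} + \frac{9967}{24702} = - \frac{27737}{74106} \approx -0.37429$)
$\left(B + D{\left(h \right)}\right) \left(-2\right) = \left(- \frac{27737}{74106} + 15\right) \left(-2\right) = \frac{1083853}{74106} \left(-2\right) = - \frac{1083853}{37053}$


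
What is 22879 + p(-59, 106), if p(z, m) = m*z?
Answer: 16625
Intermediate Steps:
22879 + p(-59, 106) = 22879 + 106*(-59) = 22879 - 6254 = 16625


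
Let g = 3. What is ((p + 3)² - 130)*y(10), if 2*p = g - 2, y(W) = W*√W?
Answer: -2355*√10/2 ≈ -3723.6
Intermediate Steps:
y(W) = W^(3/2)
p = ½ (p = (3 - 2)/2 = (½)*1 = ½ ≈ 0.50000)
((p + 3)² - 130)*y(10) = ((½ + 3)² - 130)*10^(3/2) = ((7/2)² - 130)*(10*√10) = (49/4 - 130)*(10*√10) = -2355*√10/2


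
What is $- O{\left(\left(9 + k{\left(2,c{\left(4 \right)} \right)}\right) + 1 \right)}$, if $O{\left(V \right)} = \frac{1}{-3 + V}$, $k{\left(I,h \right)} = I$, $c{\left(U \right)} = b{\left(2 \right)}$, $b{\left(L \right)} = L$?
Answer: $- \frac{1}{9} \approx -0.11111$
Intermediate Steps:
$c{\left(U \right)} = 2$
$- O{\left(\left(9 + k{\left(2,c{\left(4 \right)} \right)}\right) + 1 \right)} = - \frac{1}{-3 + \left(\left(9 + 2\right) + 1\right)} = - \frac{1}{-3 + \left(11 + 1\right)} = - \frac{1}{-3 + 12} = - \frac{1}{9}$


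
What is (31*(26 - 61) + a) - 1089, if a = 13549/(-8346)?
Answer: -18157753/8346 ≈ -2175.6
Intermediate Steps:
a = -13549/8346 (a = 13549*(-1/8346) = -13549/8346 ≈ -1.6234)
(31*(26 - 61) + a) - 1089 = (31*(26 - 61) - 13549/8346) - 1089 = (31*(-35) - 13549/8346) - 1089 = (-1085 - 13549/8346) - 1089 = -9068959/8346 - 1089 = -18157753/8346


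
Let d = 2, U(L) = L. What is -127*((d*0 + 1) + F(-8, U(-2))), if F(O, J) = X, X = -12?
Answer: 1397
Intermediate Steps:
F(O, J) = -12
-127*((d*0 + 1) + F(-8, U(-2))) = -127*((2*0 + 1) - 12) = -127*((0 + 1) - 12) = -127*(1 - 12) = -127*(-11) = 1397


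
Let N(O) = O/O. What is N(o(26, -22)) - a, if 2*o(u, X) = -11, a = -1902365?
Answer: 1902366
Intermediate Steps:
o(u, X) = -11/2 (o(u, X) = (½)*(-11) = -11/2)
N(O) = 1
N(o(26, -22)) - a = 1 - 1*(-1902365) = 1 + 1902365 = 1902366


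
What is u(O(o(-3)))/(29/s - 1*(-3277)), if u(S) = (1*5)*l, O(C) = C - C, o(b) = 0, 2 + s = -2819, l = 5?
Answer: 70525/9244388 ≈ 0.0076290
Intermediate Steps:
s = -2821 (s = -2 - 2819 = -2821)
O(C) = 0
u(S) = 25 (u(S) = (1*5)*5 = 5*5 = 25)
u(O(o(-3)))/(29/s - 1*(-3277)) = 25/(29/(-2821) - 1*(-3277)) = 25/(29*(-1/2821) + 3277) = 25/(-29/2821 + 3277) = 25/(9244388/2821) = 25*(2821/9244388) = 70525/9244388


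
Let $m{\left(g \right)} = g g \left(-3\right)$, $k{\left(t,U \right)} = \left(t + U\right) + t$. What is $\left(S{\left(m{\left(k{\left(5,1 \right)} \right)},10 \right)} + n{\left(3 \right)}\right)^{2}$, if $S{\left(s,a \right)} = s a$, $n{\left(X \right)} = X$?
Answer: $13155129$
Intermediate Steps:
$k{\left(t,U \right)} = U + 2 t$ ($k{\left(t,U \right)} = \left(U + t\right) + t = U + 2 t$)
$m{\left(g \right)} = - 3 g^{2}$ ($m{\left(g \right)} = g^{2} \left(-3\right) = - 3 g^{2}$)
$S{\left(s,a \right)} = a s$
$\left(S{\left(m{\left(k{\left(5,1 \right)} \right)},10 \right)} + n{\left(3 \right)}\right)^{2} = \left(10 \left(- 3 \left(1 + 2 \cdot 5\right)^{2}\right) + 3\right)^{2} = \left(10 \left(- 3 \left(1 + 10\right)^{2}\right) + 3\right)^{2} = \left(10 \left(- 3 \cdot 11^{2}\right) + 3\right)^{2} = \left(10 \left(\left(-3\right) 121\right) + 3\right)^{2} = \left(10 \left(-363\right) + 3\right)^{2} = \left(-3630 + 3\right)^{2} = \left(-3627\right)^{2} = 13155129$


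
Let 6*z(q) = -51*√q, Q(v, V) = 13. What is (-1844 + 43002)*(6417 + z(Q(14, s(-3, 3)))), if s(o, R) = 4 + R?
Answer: 264110886 - 349843*√13 ≈ 2.6285e+8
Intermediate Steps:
z(q) = -17*√q/2 (z(q) = (-51*√q)/6 = -17*√q/2)
(-1844 + 43002)*(6417 + z(Q(14, s(-3, 3)))) = (-1844 + 43002)*(6417 - 17*√13/2) = 41158*(6417 - 17*√13/2) = 264110886 - 349843*√13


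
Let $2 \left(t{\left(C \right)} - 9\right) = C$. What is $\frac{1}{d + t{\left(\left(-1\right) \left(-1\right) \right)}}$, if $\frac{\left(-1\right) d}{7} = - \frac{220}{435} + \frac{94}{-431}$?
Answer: $\frac{74994}{1092431} \approx 0.068649$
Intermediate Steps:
$t{\left(C \right)} = 9 + \frac{C}{2}$
$d = \frac{189994}{37497}$ ($d = - 7 \left(- \frac{220}{435} + \frac{94}{-431}\right) = - 7 \left(\left(-220\right) \frac{1}{435} + 94 \left(- \frac{1}{431}\right)\right) = - 7 \left(- \frac{44}{87} - \frac{94}{431}\right) = \left(-7\right) \left(- \frac{27142}{37497}\right) = \frac{189994}{37497} \approx 5.0669$)
$\frac{1}{d + t{\left(\left(-1\right) \left(-1\right) \right)}} = \frac{1}{\frac{189994}{37497} + \left(9 + \frac{\left(-1\right) \left(-1\right)}{2}\right)} = \frac{1}{\frac{189994}{37497} + \left(9 + \frac{1}{2} \cdot 1\right)} = \frac{1}{\frac{189994}{37497} + \left(9 + \frac{1}{2}\right)} = \frac{1}{\frac{189994}{37497} + \frac{19}{2}} = \frac{1}{\frac{1092431}{74994}} = \frac{74994}{1092431}$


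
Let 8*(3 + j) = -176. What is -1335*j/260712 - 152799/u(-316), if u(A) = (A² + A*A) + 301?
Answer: -3684566557/5793976584 ≈ -0.63593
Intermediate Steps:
j = -25 (j = -3 + (⅛)*(-176) = -3 - 22 = -25)
u(A) = 301 + 2*A² (u(A) = (A² + A²) + 301 = 2*A² + 301 = 301 + 2*A²)
-1335*j/260712 - 152799/u(-316) = -1335*(-25)/260712 - 152799/(301 + 2*(-316)²) = 33375*(1/260712) - 152799/(301 + 2*99856) = 11125/86904 - 152799/(301 + 199712) = 11125/86904 - 152799/200013 = 11125/86904 - 152799*1/200013 = 11125/86904 - 50933/66671 = -3684566557/5793976584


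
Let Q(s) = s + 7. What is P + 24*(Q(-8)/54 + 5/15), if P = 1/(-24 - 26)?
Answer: 3391/450 ≈ 7.5356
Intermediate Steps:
Q(s) = 7 + s
P = -1/50 (P = 1/(-50) = -1/50 ≈ -0.020000)
P + 24*(Q(-8)/54 + 5/15) = -1/50 + 24*((7 - 8)/54 + 5/15) = -1/50 + 24*(-1*1/54 + 5*(1/15)) = -1/50 + 24*(-1/54 + ⅓) = -1/50 + 24*(17/54) = -1/50 + 68/9 = 3391/450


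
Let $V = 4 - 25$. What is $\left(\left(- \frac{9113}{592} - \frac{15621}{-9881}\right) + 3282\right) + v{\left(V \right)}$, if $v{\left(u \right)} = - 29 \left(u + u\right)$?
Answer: $\frac{640053319}{142672} \approx 4486.2$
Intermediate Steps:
$V = -21$ ($V = 4 - 25 = -21$)
$v{\left(u \right)} = - 58 u$ ($v{\left(u \right)} = - 29 \cdot 2 u = - 58 u$)
$\left(\left(- \frac{9113}{592} - \frac{15621}{-9881}\right) + 3282\right) + v{\left(V \right)} = \left(\left(- \frac{9113}{592} - \frac{15621}{-9881}\right) + 3282\right) - -1218 = \left(\left(\left(-9113\right) \frac{1}{592} - - \frac{381}{241}\right) + 3282\right) + 1218 = \left(\left(- \frac{9113}{592} + \frac{381}{241}\right) + 3282\right) + 1218 = \left(- \frac{1970681}{142672} + 3282\right) + 1218 = \frac{466278823}{142672} + 1218 = \frac{640053319}{142672}$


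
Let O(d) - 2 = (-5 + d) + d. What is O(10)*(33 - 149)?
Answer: -1972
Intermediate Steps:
O(d) = -3 + 2*d (O(d) = 2 + ((-5 + d) + d) = 2 + (-5 + 2*d) = -3 + 2*d)
O(10)*(33 - 149) = (-3 + 2*10)*(33 - 149) = (-3 + 20)*(-116) = 17*(-116) = -1972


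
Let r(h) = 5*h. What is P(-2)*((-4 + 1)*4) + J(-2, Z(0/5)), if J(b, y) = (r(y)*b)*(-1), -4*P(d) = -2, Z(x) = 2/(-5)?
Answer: -10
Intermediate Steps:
Z(x) = -⅖ (Z(x) = 2*(-⅕) = -⅖)
P(d) = ½ (P(d) = -¼*(-2) = ½)
J(b, y) = -5*b*y (J(b, y) = ((5*y)*b)*(-1) = (5*b*y)*(-1) = -5*b*y)
P(-2)*((-4 + 1)*4) + J(-2, Z(0/5)) = ((-4 + 1)*4)/2 - 5*(-2)*(-⅖) = (-3*4)/2 - 4 = (½)*(-12) - 4 = -6 - 4 = -10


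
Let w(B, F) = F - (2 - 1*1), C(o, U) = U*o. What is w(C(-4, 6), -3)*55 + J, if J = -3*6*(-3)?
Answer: -166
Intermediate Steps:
w(B, F) = -1 + F (w(B, F) = F - (2 - 1) = F - 1*1 = F - 1 = -1 + F)
J = 54 (J = -18*(-3) = 54)
w(C(-4, 6), -3)*55 + J = (-1 - 3)*55 + 54 = -4*55 + 54 = -220 + 54 = -166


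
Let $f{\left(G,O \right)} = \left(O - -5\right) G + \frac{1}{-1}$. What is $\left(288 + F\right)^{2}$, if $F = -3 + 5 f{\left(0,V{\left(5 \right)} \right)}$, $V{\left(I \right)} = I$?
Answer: $78400$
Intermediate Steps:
$f{\left(G,O \right)} = -1 + G \left(5 + O\right)$ ($f{\left(G,O \right)} = \left(O + 5\right) G - 1 = \left(5 + O\right) G - 1 = G \left(5 + O\right) - 1 = -1 + G \left(5 + O\right)$)
$F = -8$ ($F = -3 + 5 \left(-1 + 5 \cdot 0 + 0 \cdot 5\right) = -3 + 5 \left(-1 + 0 + 0\right) = -3 + 5 \left(-1\right) = -3 - 5 = -8$)
$\left(288 + F\right)^{2} = \left(288 - 8\right)^{2} = 280^{2} = 78400$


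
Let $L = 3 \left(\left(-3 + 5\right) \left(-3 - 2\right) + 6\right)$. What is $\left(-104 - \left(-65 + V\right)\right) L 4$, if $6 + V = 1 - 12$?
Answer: $1056$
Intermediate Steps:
$V = -17$ ($V = -6 + \left(1 - 12\right) = -6 - 11 = -17$)
$L = -12$ ($L = 3 \left(2 \left(-5\right) + 6\right) = 3 \left(-10 + 6\right) = 3 \left(-4\right) = -12$)
$\left(-104 - \left(-65 + V\right)\right) L 4 = \left(-104 + \left(65 - -17\right)\right) \left(\left(-12\right) 4\right) = \left(-104 + \left(65 + 17\right)\right) \left(-48\right) = \left(-104 + 82\right) \left(-48\right) = \left(-22\right) \left(-48\right) = 1056$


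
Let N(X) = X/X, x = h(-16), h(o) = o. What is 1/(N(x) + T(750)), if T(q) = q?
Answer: 1/751 ≈ 0.0013316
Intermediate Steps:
x = -16
N(X) = 1
1/(N(x) + T(750)) = 1/(1 + 750) = 1/751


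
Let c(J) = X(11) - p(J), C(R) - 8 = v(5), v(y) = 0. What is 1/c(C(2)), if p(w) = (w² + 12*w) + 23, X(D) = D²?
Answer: -1/62 ≈ -0.016129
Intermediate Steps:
C(R) = 8 (C(R) = 8 + 0 = 8)
p(w) = 23 + w² + 12*w
c(J) = 98 - J² - 12*J (c(J) = 11² - (23 + J² + 12*J) = 121 + (-23 - J² - 12*J) = 98 - J² - 12*J)
1/c(C(2)) = 1/(98 - 1*8² - 12*8) = 1/(98 - 1*64 - 96) = 1/(98 - 64 - 96) = 1/(-62) = -1/62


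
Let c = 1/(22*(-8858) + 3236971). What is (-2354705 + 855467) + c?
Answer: -4560824423609/3042095 ≈ -1.4992e+6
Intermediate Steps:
c = 1/3042095 (c = 1/(-194876 + 3236971) = 1/3042095 ≈ 3.2872e-7)
(-2354705 + 855467) + c = (-2354705 + 855467) + 1/3042095 = -1499238 + 1/3042095 = -4560824423609/3042095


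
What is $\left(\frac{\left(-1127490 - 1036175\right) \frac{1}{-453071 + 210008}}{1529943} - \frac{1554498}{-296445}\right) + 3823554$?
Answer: $\frac{140502743173740273947459}{36746584586440335} \approx 3.8236 \cdot 10^{6}$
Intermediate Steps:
$\left(\frac{\left(-1127490 - 1036175\right) \frac{1}{-453071 + 210008}}{1529943} - \frac{1554498}{-296445}\right) + 3823554 = \left(- \frac{2163665}{-243063} \cdot \frac{1}{1529943} - - \frac{518166}{98815}\right) + 3823554 = \left(\left(-2163665\right) \left(- \frac{1}{243063}\right) \frac{1}{1529943} + \frac{518166}{98815}\right) + 3823554 = \left(\frac{2163665}{243063} \cdot \frac{1}{1529943} + \frac{518166}{98815}\right) + 3823554 = \left(\frac{2163665}{371872535409} + \frac{518166}{98815}\right) + 3823554 = \frac{192691917985296869}{36746584586440335} + 3823554 = \frac{140502743173740273947459}{36746584586440335}$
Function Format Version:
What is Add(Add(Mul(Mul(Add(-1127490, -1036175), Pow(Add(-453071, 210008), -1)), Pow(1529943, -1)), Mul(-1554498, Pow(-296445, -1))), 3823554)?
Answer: Rational(140502743173740273947459, 36746584586440335) ≈ 3.8236e+6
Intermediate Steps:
Add(Add(Mul(Mul(Add(-1127490, -1036175), Pow(Add(-453071, 210008), -1)), Pow(1529943, -1)), Mul(-1554498, Pow(-296445, -1))), 3823554) = Add(Add(Mul(Mul(-2163665, Pow(-243063, -1)), Rational(1, 1529943)), Mul(-1554498, Rational(-1, 296445))), 3823554) = Add(Add(Mul(Mul(-2163665, Rational(-1, 243063)), Rational(1, 1529943)), Rational(518166, 98815)), 3823554) = Add(Add(Mul(Rational(2163665, 243063), Rational(1, 1529943)), Rational(518166, 98815)), 3823554) = Add(Add(Rational(2163665, 371872535409), Rational(518166, 98815)), 3823554) = Add(Rational(192691917985296869, 36746584586440335), 3823554) = Rational(140502743173740273947459, 36746584586440335)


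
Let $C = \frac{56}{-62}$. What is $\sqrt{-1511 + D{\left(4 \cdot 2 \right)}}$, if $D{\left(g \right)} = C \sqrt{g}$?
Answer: $\frac{\sqrt{-1452071 - 1736 \sqrt{2}}}{31} \approx 38.904 i$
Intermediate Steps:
$C = - \frac{28}{31}$ ($C = 56 \left(- \frac{1}{62}\right) = - \frac{28}{31} \approx -0.90323$)
$D{\left(g \right)} = - \frac{28 \sqrt{g}}{31}$
$\sqrt{-1511 + D{\left(4 \cdot 2 \right)}} = \sqrt{-1511 - \frac{28 \sqrt{4 \cdot 2}}{31}} = \sqrt{-1511 - \frac{28 \sqrt{8}}{31}} = \sqrt{-1511 - \frac{28 \cdot 2 \sqrt{2}}{31}} = \sqrt{-1511 - \frac{56 \sqrt{2}}{31}}$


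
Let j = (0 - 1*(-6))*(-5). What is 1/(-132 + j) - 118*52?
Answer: -994033/162 ≈ -6136.0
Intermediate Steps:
j = -30 (j = (0 + 6)*(-5) = 6*(-5) = -30)
1/(-132 + j) - 118*52 = 1/(-132 - 30) - 118*52 = 1/(-162) - 6136 = -1/162 - 6136 = -994033/162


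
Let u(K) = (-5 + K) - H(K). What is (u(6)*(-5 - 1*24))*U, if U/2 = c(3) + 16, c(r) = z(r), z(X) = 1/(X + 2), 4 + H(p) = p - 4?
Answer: -14094/5 ≈ -2818.8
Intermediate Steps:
H(p) = -8 + p (H(p) = -4 + (p - 4) = -4 + (-4 + p) = -8 + p)
z(X) = 1/(2 + X)
c(r) = 1/(2 + r)
u(K) = 3 (u(K) = (-5 + K) - (-8 + K) = (-5 + K) + (8 - K) = 3)
U = 162/5 (U = 2*(1/(2 + 3) + 16) = 2*(1/5 + 16) = 2*(⅕ + 16) = 2*(81/5) = 162/5 ≈ 32.400)
(u(6)*(-5 - 1*24))*U = (3*(-5 - 1*24))*(162/5) = (3*(-5 - 24))*(162/5) = (3*(-29))*(162/5) = -87*162/5 = -14094/5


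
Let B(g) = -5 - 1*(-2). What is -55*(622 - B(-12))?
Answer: -34375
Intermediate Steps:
B(g) = -3 (B(g) = -5 + 2 = -3)
-55*(622 - B(-12)) = -55*(622 - 1*(-3)) = -55*(622 + 3) = -55*625 = -34375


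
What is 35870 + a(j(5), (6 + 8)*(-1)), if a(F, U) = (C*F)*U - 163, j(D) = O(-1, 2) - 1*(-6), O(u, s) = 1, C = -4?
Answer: 36099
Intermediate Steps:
j(D) = 7 (j(D) = 1 - 1*(-6) = 1 + 6 = 7)
a(F, U) = -163 - 4*F*U (a(F, U) = (-4*F)*U - 163 = -4*F*U - 163 = -163 - 4*F*U)
35870 + a(j(5), (6 + 8)*(-1)) = 35870 + (-163 - 4*7*(6 + 8)*(-1)) = 35870 + (-163 - 4*7*14*(-1)) = 35870 + (-163 - 4*7*(-14)) = 35870 + (-163 + 392) = 35870 + 229 = 36099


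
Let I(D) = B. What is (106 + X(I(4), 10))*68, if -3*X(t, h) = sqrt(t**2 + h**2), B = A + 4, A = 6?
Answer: 7208 - 680*sqrt(2)/3 ≈ 6887.4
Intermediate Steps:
B = 10 (B = 6 + 4 = 10)
I(D) = 10
X(t, h) = -sqrt(h**2 + t**2)/3 (X(t, h) = -sqrt(t**2 + h**2)/3 = -sqrt(h**2 + t**2)/3)
(106 + X(I(4), 10))*68 = (106 - sqrt(10**2 + 10**2)/3)*68 = (106 - sqrt(100 + 100)/3)*68 = (106 - 10*sqrt(2)/3)*68 = 7208 - 680*sqrt(2)/3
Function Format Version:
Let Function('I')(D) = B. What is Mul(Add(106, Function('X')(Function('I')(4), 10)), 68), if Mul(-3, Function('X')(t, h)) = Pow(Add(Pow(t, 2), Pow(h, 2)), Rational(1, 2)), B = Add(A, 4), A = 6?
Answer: Add(7208, Mul(Rational(-680, 3), Pow(2, Rational(1, 2)))) ≈ 6887.4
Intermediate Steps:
B = 10 (B = Add(6, 4) = 10)
Function('I')(D) = 10
Function('X')(t, h) = Mul(Rational(-1, 3), Pow(Add(Pow(h, 2), Pow(t, 2)), Rational(1, 2))) (Function('X')(t, h) = Mul(Rational(-1, 3), Pow(Add(Pow(t, 2), Pow(h, 2)), Rational(1, 2))) = Mul(Rational(-1, 3), Pow(Add(Pow(h, 2), Pow(t, 2)), Rational(1, 2))))
Mul(Add(106, Function('X')(Function('I')(4), 10)), 68) = Mul(Add(106, Mul(Rational(-1, 3), Pow(Add(Pow(10, 2), Pow(10, 2)), Rational(1, 2)))), 68) = Mul(Add(106, Mul(Rational(-1, 3), Pow(Add(100, 100), Rational(1, 2)))), 68) = Mul(Add(106, Mul(Rational(-1, 3), Pow(200, Rational(1, 2)))), 68) = Mul(Add(106, Mul(Rational(-1, 3), Mul(10, Pow(2, Rational(1, 2))))), 68) = Mul(Add(106, Mul(Rational(-10, 3), Pow(2, Rational(1, 2)))), 68) = Add(7208, Mul(Rational(-680, 3), Pow(2, Rational(1, 2))))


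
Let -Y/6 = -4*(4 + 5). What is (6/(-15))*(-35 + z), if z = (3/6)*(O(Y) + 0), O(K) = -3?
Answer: 73/5 ≈ 14.600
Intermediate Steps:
Y = 216 (Y = -(-24)*(4 + 5) = -(-24)*9 = -6*(-36) = 216)
z = -3/2 (z = (3/6)*(-3 + 0) = (3*(⅙))*(-3) = (½)*(-3) = -3/2 ≈ -1.5000)
(6/(-15))*(-35 + z) = (6/(-15))*(-35 - 3/2) = (6*(-1/15))*(-73/2) = -⅖*(-73/2) = 73/5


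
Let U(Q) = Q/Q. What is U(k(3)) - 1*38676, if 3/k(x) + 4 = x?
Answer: -38675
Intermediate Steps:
k(x) = 3/(-4 + x)
U(Q) = 1
U(k(3)) - 1*38676 = 1 - 1*38676 = 1 - 38676 = -38675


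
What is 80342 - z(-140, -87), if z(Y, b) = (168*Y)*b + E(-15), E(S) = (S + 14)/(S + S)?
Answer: -58976941/30 ≈ -1.9659e+6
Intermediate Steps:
E(S) = (14 + S)/(2*S) (E(S) = (14 + S)/((2*S)) = (14 + S)*(1/(2*S)) = (14 + S)/(2*S))
z(Y, b) = 1/30 + 168*Y*b (z(Y, b) = (168*Y)*b + (½)*(14 - 15)/(-15) = 168*Y*b + (½)*(-1/15)*(-1) = 168*Y*b + 1/30 = 1/30 + 168*Y*b)
80342 - z(-140, -87) = 80342 - (1/30 + 168*(-140)*(-87)) = 80342 - (1/30 + 2046240) = 80342 - 1*61387201/30 = 80342 - 61387201/30 = -58976941/30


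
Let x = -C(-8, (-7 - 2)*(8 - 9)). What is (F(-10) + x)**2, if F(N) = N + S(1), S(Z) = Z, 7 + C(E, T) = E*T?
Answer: 4900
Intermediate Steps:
C(E, T) = -7 + E*T
F(N) = 1 + N (F(N) = N + 1 = 1 + N)
x = 79 (x = -(-7 - 8*(-7 - 2)*(8 - 9)) = -(-7 - (-72)*(-1)) = -(-7 - 8*9) = -(-7 - 72) = -1*(-79) = 79)
(F(-10) + x)**2 = ((1 - 10) + 79)**2 = (-9 + 79)**2 = 70**2 = 4900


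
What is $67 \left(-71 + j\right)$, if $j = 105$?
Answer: $2278$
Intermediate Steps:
$67 \left(-71 + j\right) = 67 \left(-71 + 105\right) = 67 \cdot 34 = 2278$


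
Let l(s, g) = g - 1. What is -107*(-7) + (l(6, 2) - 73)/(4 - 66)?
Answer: 23255/31 ≈ 750.16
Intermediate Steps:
l(s, g) = -1 + g
-107*(-7) + (l(6, 2) - 73)/(4 - 66) = -107*(-7) + ((-1 + 2) - 73)/(4 - 66) = 749 + (1 - 73)/(-62) = 749 - 72*(-1/62) = 749 + 36/31 = 23255/31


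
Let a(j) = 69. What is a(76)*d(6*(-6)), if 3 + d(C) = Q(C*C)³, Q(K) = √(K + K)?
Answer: -207 + 6438528*√2 ≈ 9.1052e+6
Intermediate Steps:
Q(K) = √2*√K (Q(K) = √(2*K) = √2*√K)
d(C) = -3 + 2*√2*(C²)^(3/2) (d(C) = -3 + (√2*√(C*C))³ = -3 + (√2*√(C²))³ = -3 + 2*√2*(C²)^(3/2))
a(76)*d(6*(-6)) = 69*(-3 + 2*√2*((6*(-6))²)^(3/2)) = 69*(-3 + 2*√2*((-36)²)^(3/2)) = 69*(-3 + 2*√2*1296^(3/2)) = 69*(-3 + 2*√2*46656) = 69*(-3 + 93312*√2) = -207 + 6438528*√2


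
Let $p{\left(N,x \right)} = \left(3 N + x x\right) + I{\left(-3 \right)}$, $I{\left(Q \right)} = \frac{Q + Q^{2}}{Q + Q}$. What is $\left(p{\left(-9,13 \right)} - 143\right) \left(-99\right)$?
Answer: $198$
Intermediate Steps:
$I{\left(Q \right)} = \frac{Q + Q^{2}}{2 Q}$
$p{\left(N,x \right)} = -1 + x^{2} + 3 N$ ($p{\left(N,x \right)} = \left(3 N + x x\right) + \left(\frac{1}{2} + \frac{1}{2} \left(-3\right)\right) = \left(3 N + x^{2}\right) + \left(\frac{1}{2} - \frac{3}{2}\right) = \left(x^{2} + 3 N\right) - 1 = -1 + x^{2} + 3 N$)
$\left(p{\left(-9,13 \right)} - 143\right) \left(-99\right) = \left(\left(-1 + 13^{2} + 3 \left(-9\right)\right) - 143\right) \left(-99\right) = \left(\left(-1 + 169 - 27\right) - 143\right) \left(-99\right) = \left(141 - 143\right) \left(-99\right) = \left(-2\right) \left(-99\right) = 198$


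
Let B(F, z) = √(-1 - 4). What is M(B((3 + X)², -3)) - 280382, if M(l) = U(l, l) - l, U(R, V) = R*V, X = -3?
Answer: -280387 - I*√5 ≈ -2.8039e+5 - 2.2361*I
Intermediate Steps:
B(F, z) = I*√5 (B(F, z) = √(-5) = I*√5)
M(l) = l² - l (M(l) = l*l - l = l² - l)
M(B((3 + X)², -3)) - 280382 = (I*√5)*(-1 + I*√5) - 280382 = I*√5*(-1 + I*√5) - 280382 = -280382 + I*√5*(-1 + I*√5)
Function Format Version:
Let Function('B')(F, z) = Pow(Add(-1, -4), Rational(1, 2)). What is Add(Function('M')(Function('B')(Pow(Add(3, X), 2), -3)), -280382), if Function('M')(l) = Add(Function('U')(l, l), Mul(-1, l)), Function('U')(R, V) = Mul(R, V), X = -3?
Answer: Add(-280387, Mul(-1, I, Pow(5, Rational(1, 2)))) ≈ Add(-2.8039e+5, Mul(-2.2361, I))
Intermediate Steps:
Function('B')(F, z) = Mul(I, Pow(5, Rational(1, 2))) (Function('B')(F, z) = Pow(-5, Rational(1, 2)) = Mul(I, Pow(5, Rational(1, 2))))
Function('M')(l) = Add(Pow(l, 2), Mul(-1, l)) (Function('M')(l) = Add(Mul(l, l), Mul(-1, l)) = Add(Pow(l, 2), Mul(-1, l)))
Add(Function('M')(Function('B')(Pow(Add(3, X), 2), -3)), -280382) = Add(Mul(Mul(I, Pow(5, Rational(1, 2))), Add(-1, Mul(I, Pow(5, Rational(1, 2))))), -280382) = Add(Mul(I, Pow(5, Rational(1, 2)), Add(-1, Mul(I, Pow(5, Rational(1, 2))))), -280382) = Add(-280382, Mul(I, Pow(5, Rational(1, 2)), Add(-1, Mul(I, Pow(5, Rational(1, 2))))))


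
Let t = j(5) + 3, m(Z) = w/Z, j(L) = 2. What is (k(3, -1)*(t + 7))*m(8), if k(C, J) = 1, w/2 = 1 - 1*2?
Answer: -3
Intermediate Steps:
w = -2 (w = 2*(1 - 1*2) = 2*(1 - 2) = 2*(-1) = -2)
m(Z) = -2/Z
t = 5 (t = 2 + 3 = 5)
(k(3, -1)*(t + 7))*m(8) = (1*(5 + 7))*(-2/8) = (1*12)*(-2*⅛) = 12*(-¼) = -3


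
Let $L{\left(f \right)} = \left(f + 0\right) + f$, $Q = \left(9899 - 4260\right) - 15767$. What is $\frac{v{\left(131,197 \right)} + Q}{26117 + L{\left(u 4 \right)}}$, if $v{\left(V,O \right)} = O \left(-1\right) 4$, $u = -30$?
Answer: $- \frac{10916}{25877} \approx -0.42184$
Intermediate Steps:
$Q = -10128$ ($Q = 5639 - 15767 = -10128$)
$L{\left(f \right)} = 2 f$ ($L{\left(f \right)} = f + f = 2 f$)
$v{\left(V,O \right)} = - 4 O$ ($v{\left(V,O \right)} = - O 4 = - 4 O$)
$\frac{v{\left(131,197 \right)} + Q}{26117 + L{\left(u 4 \right)}} = \frac{\left(-4\right) 197 - 10128}{26117 + 2 \left(\left(-30\right) 4\right)} = \frac{-788 - 10128}{26117 + 2 \left(-120\right)} = - \frac{10916}{26117 - 240} = - \frac{10916}{25877}$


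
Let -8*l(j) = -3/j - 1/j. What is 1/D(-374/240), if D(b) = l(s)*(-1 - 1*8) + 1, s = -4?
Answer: 8/17 ≈ 0.47059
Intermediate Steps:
l(j) = 1/(2*j) (l(j) = -(-3/j - 1/j)/8 = -(-1)/(2*j) = 1/(2*j))
D(b) = 17/8 (D(b) = ((½)/(-4))*(-1 - 1*8) + 1 = ((½)*(-¼))*(-1 - 8) + 1 = -⅛*(-9) + 1 = 9/8 + 1 = 17/8)
1/D(-374/240) = 1/(17/8) = 8/17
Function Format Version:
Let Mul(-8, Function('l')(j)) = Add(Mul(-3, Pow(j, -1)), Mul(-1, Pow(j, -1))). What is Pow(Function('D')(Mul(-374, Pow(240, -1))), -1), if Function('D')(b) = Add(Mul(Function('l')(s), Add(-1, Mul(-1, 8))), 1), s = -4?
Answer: Rational(8, 17) ≈ 0.47059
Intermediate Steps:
Function('l')(j) = Mul(Rational(1, 2), Pow(j, -1)) (Function('l')(j) = Mul(Rational(-1, 8), Add(Mul(-3, Pow(j, -1)), Mul(-1, Pow(j, -1)))) = Mul(Rational(-1, 8), Mul(-4, Pow(j, -1))) = Mul(Rational(1, 2), Pow(j, -1)))
Function('D')(b) = Rational(17, 8) (Function('D')(b) = Add(Mul(Mul(Rational(1, 2), Pow(-4, -1)), Add(-1, Mul(-1, 8))), 1) = Add(Mul(Mul(Rational(1, 2), Rational(-1, 4)), Add(-1, -8)), 1) = Add(Mul(Rational(-1, 8), -9), 1) = Add(Rational(9, 8), 1) = Rational(17, 8))
Pow(Function('D')(Mul(-374, Pow(240, -1))), -1) = Pow(Rational(17, 8), -1) = Rational(8, 17)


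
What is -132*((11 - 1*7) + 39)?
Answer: -5676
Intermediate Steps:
-132*((11 - 1*7) + 39) = -132*((11 - 7) + 39) = -132*(4 + 39) = -132*43 = -5676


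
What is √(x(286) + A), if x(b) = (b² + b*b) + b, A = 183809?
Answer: √347687 ≈ 589.65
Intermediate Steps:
x(b) = b + 2*b² (x(b) = (b² + b²) + b = 2*b² + b = b + 2*b²)
√(x(286) + A) = √(286*(1 + 2*286) + 183809) = √(286*(1 + 572) + 183809) = √(286*573 + 183809) = √(163878 + 183809) = √347687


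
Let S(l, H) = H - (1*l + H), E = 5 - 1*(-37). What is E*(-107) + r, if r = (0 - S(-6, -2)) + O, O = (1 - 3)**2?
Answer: -4496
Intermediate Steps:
E = 42 (E = 5 + 37 = 42)
O = 4 (O = (-2)**2 = 4)
S(l, H) = -l (S(l, H) = H - (l + H) = H - (H + l) = H + (-H - l) = -l)
r = -2 (r = (0 - (-1)*(-6)) + 4 = (0 - 1*6) + 4 = (0 - 6) + 4 = -6 + 4 = -2)
E*(-107) + r = 42*(-107) - 2 = -4494 - 2 = -4496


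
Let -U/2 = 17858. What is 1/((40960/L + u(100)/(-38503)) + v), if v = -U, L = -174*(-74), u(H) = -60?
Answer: 123941157/4427076827272 ≈ 2.7996e-5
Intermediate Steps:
U = -35716 (U = -2*17858 = -35716)
L = 12876
v = 35716 (v = -1*(-35716) = 35716)
1/((40960/L + u(100)/(-38503)) + v) = 1/((40960/12876 - 60/(-38503)) + 35716) = 1/((40960*(1/12876) - 60*(-1/38503)) + 35716) = 1/((10240/3219 + 60/38503) + 35716) = 1/(394463860/123941157 + 35716) = 1/(4427076827272/123941157) = 123941157/4427076827272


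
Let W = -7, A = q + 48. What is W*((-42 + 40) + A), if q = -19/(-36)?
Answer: -11725/36 ≈ -325.69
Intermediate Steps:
q = 19/36 (q = -19*(-1/36) = 19/36 ≈ 0.52778)
A = 1747/36 (A = 19/36 + 48 = 1747/36 ≈ 48.528)
W*((-42 + 40) + A) = -7*((-42 + 40) + 1747/36) = -7*(-2 + 1747/36) = -7*1675/36 = -11725/36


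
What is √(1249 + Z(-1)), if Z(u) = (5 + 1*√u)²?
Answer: √(1273 + 10*I) ≈ 35.679 + 0.1401*I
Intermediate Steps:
Z(u) = (5 + √u)²
√(1249 + Z(-1)) = √(1249 + (5 + √(-1))²) = √(1249 + (5 + I)²)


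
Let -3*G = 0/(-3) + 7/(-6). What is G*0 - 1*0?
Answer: 0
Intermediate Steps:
G = 7/18 (G = -(0/(-3) + 7/(-6))/3 = -(0*(-1/3) + 7*(-1/6))/3 = -(0 - 7/6)/3 = -1/3*(-7/6) = 7/18 ≈ 0.38889)
G*0 - 1*0 = (7/18)*0 - 1*0 = 0 + 0 = 0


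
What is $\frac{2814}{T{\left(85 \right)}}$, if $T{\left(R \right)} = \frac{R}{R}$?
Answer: $2814$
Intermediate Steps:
$T{\left(R \right)} = 1$
$\frac{2814}{T{\left(85 \right)}} = \frac{2814}{1} = 2814 \cdot 1 = 2814$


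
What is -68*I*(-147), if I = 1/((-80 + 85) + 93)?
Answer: 102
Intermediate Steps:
I = 1/98 (I = 1/(5 + 93) = 1/98 ≈ 0.010204)
-68*I*(-147) = -68*1/98*(-147) = -34/49*(-147) = 102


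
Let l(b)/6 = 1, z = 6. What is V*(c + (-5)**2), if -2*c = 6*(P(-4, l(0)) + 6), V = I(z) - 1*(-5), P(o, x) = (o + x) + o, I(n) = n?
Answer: 143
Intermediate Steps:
l(b) = 6 (l(b) = 6*1 = 6)
P(o, x) = x + 2*o
V = 11 (V = 6 - 1*(-5) = 6 + 5 = 11)
c = -12 (c = -3*((6 + 2*(-4)) + 6) = -3*((6 - 8) + 6) = -3*(-2 + 6) = -3*4 = -1/2*24 = -12)
V*(c + (-5)**2) = 11*(-12 + (-5)**2) = 11*(-12 + 25) = 11*13 = 143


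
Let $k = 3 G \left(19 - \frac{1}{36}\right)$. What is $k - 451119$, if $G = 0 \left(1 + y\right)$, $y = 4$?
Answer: $-451119$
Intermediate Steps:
$G = 0$ ($G = 0 \left(1 + 4\right) = 0 \cdot 5 = 0$)
$k = 0$ ($k = 3 \cdot 0 \left(19 - \frac{1}{36}\right) = 0 \left(19 - \frac{1}{36}\right) = 0 \cdot \frac{683}{36} = 0$)
$k - 451119 = 0 - 451119 = -451119$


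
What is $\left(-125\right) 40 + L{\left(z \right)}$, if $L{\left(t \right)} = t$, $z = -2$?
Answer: $-5002$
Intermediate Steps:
$\left(-125\right) 40 + L{\left(z \right)} = \left(-125\right) 40 - 2 = -5000 - 2 = -5002$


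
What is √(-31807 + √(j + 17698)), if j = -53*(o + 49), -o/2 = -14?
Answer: √(-31807 + 3*√1513) ≈ 178.02*I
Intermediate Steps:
o = 28 (o = -2*(-14) = 28)
j = -4081 (j = -53*(28 + 49) = -53*77 = -4081)
√(-31807 + √(j + 17698)) = √(-31807 + √(-4081 + 17698)) = √(-31807 + √13617) = √(-31807 + 3*√1513)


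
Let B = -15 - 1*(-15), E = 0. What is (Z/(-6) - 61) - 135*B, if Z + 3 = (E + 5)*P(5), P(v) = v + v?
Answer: -413/6 ≈ -68.833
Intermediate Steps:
P(v) = 2*v
B = 0 (B = -15 + 15 = 0)
Z = 47 (Z = -3 + (0 + 5)*(2*5) = -3 + 5*10 = -3 + 50 = 47)
(Z/(-6) - 61) - 135*B = (47/(-6) - 61) - 135*0 = (47*(-1/6) - 61) + 0 = (-47/6 - 61) + 0 = -413/6 + 0 = -413/6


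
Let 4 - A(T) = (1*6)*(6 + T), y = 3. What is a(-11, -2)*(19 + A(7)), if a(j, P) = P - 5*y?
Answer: 935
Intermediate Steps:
a(j, P) = -15 + P (a(j, P) = P - 5*3 = P - 15 = -15 + P)
A(T) = -32 - 6*T (A(T) = 4 - 1*6*(6 + T) = 4 - 6*(6 + T) = 4 - (36 + 6*T) = 4 + (-36 - 6*T) = -32 - 6*T)
a(-11, -2)*(19 + A(7)) = (-15 - 2)*(19 + (-32 - 6*7)) = -17*(19 + (-32 - 42)) = -17*(19 - 74) = -17*(-55) = 935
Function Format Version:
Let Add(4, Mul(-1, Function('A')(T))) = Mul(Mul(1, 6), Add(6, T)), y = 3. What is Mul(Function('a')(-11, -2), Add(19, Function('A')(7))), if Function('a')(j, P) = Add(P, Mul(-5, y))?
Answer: 935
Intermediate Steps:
Function('a')(j, P) = Add(-15, P) (Function('a')(j, P) = Add(P, Mul(-5, 3)) = Add(P, -15) = Add(-15, P))
Function('A')(T) = Add(-32, Mul(-6, T)) (Function('A')(T) = Add(4, Mul(-1, Mul(Mul(1, 6), Add(6, T)))) = Add(4, Mul(-1, Mul(6, Add(6, T)))) = Add(4, Mul(-1, Add(36, Mul(6, T)))) = Add(4, Add(-36, Mul(-6, T))) = Add(-32, Mul(-6, T)))
Mul(Function('a')(-11, -2), Add(19, Function('A')(7))) = Mul(Add(-15, -2), Add(19, Add(-32, Mul(-6, 7)))) = Mul(-17, Add(19, Add(-32, -42))) = Mul(-17, Add(19, -74)) = Mul(-17, -55) = 935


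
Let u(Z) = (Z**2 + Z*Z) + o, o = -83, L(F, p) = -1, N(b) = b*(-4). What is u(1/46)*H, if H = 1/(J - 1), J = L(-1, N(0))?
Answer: 87813/2116 ≈ 41.500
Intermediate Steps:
N(b) = -4*b
J = -1
u(Z) = -83 + 2*Z**2 (u(Z) = (Z**2 + Z*Z) - 83 = (Z**2 + Z**2) - 83 = 2*Z**2 - 83 = -83 + 2*Z**2)
H = -1/2 (H = 1/(-1 - 1) = 1/(-2) = -1/2 ≈ -0.50000)
u(1/46)*H = (-83 + 2*(1/46)**2)*(-1/2) = (-83 + 2*(1/2116))*(-1/2) = (-83 + 1/1058)*(-1/2) = -87813/1058*(-1/2) = 87813/2116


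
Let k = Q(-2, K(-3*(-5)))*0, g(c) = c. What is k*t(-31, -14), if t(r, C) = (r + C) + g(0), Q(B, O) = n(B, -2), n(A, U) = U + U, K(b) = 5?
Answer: 0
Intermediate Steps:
n(A, U) = 2*U
Q(B, O) = -4 (Q(B, O) = 2*(-2) = -4)
t(r, C) = C + r (t(r, C) = (r + C) + 0 = (C + r) + 0 = C + r)
k = 0 (k = -4*0 = 0)
k*t(-31, -14) = 0*(-14 - 31) = 0*(-45) = 0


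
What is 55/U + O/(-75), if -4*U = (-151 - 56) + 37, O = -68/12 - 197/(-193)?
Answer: 200216/147645 ≈ 1.3561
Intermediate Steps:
O = -2690/579 (O = -68*1/12 - 197*(-1/193) = -17/3 + 197/193 = -2690/579 ≈ -4.6459)
U = 85/2 (U = -((-151 - 56) + 37)/4 = -(-207 + 37)/4 = -¼*(-170) = 85/2 ≈ 42.500)
55/U + O/(-75) = 55/(85/2) - 2690/579/(-75) = 55*(2/85) - 2690/579*(-1/75) = 22/17 + 538/8685 = 200216/147645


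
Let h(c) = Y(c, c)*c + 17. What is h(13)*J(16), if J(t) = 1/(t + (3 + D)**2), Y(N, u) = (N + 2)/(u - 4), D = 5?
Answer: 29/60 ≈ 0.48333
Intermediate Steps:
Y(N, u) = (2 + N)/(-4 + u)
J(t) = 1/(64 + t) (J(t) = 1/(t + (3 + 5)**2) = 1/(t + 8**2) = 1/(t + 64) = 1/(64 + t))
h(c) = 17 + c*(2 + c)/(-4 + c) (h(c) = ((2 + c)/(-4 + c))*c + 17 = c*(2 + c)/(-4 + c) + 17 = 17 + c*(2 + c)/(-4 + c))
h(13)*J(16) = ((-68 + 13**2 + 19*13)/(-4 + 13))/(64 + 16) = ((-68 + 169 + 247)/9)/80 = ((1/9)*348)*(1/80) = (116/3)*(1/80) = 29/60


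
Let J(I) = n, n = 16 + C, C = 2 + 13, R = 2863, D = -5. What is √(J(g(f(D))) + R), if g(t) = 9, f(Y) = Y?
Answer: √2894 ≈ 53.796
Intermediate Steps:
C = 15
n = 31 (n = 16 + 15 = 31)
J(I) = 31
√(J(g(f(D))) + R) = √(31 + 2863) = √2894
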